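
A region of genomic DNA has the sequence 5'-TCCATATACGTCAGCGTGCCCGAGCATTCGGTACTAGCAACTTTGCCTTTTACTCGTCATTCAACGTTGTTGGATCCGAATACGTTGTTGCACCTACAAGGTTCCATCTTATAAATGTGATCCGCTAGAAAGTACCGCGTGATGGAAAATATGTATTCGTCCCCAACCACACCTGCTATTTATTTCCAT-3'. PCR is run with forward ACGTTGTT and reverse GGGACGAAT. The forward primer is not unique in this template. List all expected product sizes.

The forward primer ACGTTGTT matches the top strand at positions 64–71, 82–89.
The reverse primer's reverse complement is ATTCGTCCC, matching at positions 155–163.
Each forward site pairs with the reverse site to give a product ending at position 163: sizes 100, 82 bp.

100 bp, 82 bp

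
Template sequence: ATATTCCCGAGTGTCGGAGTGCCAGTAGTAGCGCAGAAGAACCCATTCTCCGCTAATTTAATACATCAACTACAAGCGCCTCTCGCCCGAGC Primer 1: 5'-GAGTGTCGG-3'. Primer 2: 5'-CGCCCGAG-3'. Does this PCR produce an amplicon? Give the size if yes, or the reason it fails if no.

Primer 1 (GAGTGTCGG) matches the top strand at positions 9–17 (3' end points downstream).
Primer 2 (CGCCCGAG) also matches the top strand directly, at positions 84–91 — its reverse complement CTCGGGCG is not present.
Both primers anneal to the bottom strand with 3' ends pointing the same way, so neither can prime synthesis back toward the other.

No product — both primers anneal to the same strand and extend in the same direction.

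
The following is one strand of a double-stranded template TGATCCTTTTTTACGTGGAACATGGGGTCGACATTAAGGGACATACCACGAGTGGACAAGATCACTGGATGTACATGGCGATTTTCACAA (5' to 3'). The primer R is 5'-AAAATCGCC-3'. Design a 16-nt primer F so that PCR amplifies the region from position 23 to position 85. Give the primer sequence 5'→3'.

The reverse primer's reverse complement GGCGATTTT matches the template at positions 77–85; the product starts at position 23.
The forward primer is identical to the top strand over positions 23–38: TGGGGTCGACATTAAG.

5'-TGGGGTCGACATTAAG-3'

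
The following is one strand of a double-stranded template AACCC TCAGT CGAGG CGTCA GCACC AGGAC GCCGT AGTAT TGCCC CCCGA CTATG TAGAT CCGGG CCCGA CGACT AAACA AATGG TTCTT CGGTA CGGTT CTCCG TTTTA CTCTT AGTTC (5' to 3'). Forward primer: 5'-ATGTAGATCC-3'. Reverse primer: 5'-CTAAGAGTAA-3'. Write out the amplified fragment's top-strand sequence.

5'-ATGTAGATCCGGGCCCGACGACTAAACAAATGGTTCTTCGGTACGGTTCTCCGTTTTACTCTTAG-3'

The forward primer matches the template at positions 53–62.
The reverse primer's reverse complement is TTACTCTTAG, which matches the template at positions 108–117.
The product is the template from position 53 through 117 (65 bp).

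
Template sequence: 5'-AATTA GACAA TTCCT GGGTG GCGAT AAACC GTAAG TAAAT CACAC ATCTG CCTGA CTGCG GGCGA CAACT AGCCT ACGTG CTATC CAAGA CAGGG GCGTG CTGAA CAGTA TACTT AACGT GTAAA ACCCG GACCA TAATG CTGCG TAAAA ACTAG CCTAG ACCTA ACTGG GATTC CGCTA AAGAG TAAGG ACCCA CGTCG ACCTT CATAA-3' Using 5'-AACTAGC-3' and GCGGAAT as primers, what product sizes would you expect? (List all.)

112 bp, 29 bp

The forward primer AACTAGC matches the top strand at positions 67–73, 150–156.
The reverse primer's reverse complement is ATTCCGC, matching at positions 172–178.
Each forward site pairs with the reverse site to give a product ending at position 178: sizes 112, 29 bp.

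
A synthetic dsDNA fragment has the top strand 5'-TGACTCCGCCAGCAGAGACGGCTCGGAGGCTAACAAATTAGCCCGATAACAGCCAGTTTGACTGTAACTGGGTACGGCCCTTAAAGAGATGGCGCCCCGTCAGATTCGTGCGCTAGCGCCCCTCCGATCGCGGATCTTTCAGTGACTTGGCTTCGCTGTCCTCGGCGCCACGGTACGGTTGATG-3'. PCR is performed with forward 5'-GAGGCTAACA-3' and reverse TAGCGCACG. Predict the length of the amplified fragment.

90 bp

The forward primer matches the template at positions 26–35.
The reverse primer's reverse complement is CGTGCGCTA, which matches the template at positions 107–115.
Product length = (reverse-primer end) − (forward-primer start) + 1 = 115 − 26 + 1 = 90 bp.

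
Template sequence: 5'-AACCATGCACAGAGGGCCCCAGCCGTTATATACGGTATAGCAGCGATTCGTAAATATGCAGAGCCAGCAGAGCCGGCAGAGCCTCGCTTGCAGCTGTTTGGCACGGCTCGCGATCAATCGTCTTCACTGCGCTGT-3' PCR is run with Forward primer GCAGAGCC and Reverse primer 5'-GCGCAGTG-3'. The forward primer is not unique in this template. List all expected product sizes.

The forward primer GCAGAGCC matches the top strand at positions 58–65, 67–74, 76–83.
The reverse primer's reverse complement is CACTGCGC, matching at positions 125–132.
Each forward site pairs with the reverse site to give a product ending at position 132: sizes 75, 66, 57 bp.

75 bp, 66 bp, 57 bp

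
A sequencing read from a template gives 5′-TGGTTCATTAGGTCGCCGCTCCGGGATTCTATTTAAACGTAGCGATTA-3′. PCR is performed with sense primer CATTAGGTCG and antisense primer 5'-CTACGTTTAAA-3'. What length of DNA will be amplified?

Forward primer CATTAGGTCG is found on the top strand at positions 6–15.
Reverse complement of the reverse primer: TTTAAACGTAG. This occurs on the top strand at positions 32–42.
Product length = (reverse-primer end) − (forward-primer start) + 1 = 42 − 6 + 1 = 37 bp.

37 bp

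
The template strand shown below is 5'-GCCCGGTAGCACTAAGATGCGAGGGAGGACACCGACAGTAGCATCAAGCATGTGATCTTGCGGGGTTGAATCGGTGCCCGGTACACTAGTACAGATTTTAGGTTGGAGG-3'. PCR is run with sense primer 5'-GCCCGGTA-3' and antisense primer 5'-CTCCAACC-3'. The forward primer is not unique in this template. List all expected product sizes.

108 bp, 33 bp

The forward primer GCCCGGTA matches the top strand at positions 1–8, 76–83.
The reverse primer's reverse complement is GGTTGGAG, matching at positions 101–108.
Each forward site pairs with the reverse site to give a product ending at position 108: sizes 108, 33 bp.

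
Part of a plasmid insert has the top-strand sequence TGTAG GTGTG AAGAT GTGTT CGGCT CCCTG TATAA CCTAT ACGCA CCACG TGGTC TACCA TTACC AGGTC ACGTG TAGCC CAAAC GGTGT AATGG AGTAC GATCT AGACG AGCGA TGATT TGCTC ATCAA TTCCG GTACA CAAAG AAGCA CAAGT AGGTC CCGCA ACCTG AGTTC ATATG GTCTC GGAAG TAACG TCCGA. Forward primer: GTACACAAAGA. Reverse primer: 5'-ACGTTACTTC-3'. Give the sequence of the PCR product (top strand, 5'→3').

The forward primer matches the template at positions 136–146.
The reverse primer's reverse complement is GAAGTAACGT, which matches the template at positions 187–196.
The product is the template from position 136 through 196 (61 bp).

5'-GTACACAAAGAAGCACAAGTAGGTCCCGCAACCTGAGTTCATATGGTCTCGGAAGTAACGT-3'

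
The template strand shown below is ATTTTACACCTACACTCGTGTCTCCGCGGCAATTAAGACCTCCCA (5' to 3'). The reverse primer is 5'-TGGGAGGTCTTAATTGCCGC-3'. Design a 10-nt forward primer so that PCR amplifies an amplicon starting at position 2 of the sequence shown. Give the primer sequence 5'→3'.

5'-TTTTACACCT-3'

The reverse primer's reverse complement GCGGCAATTAAGACCTCCCA matches the template at positions 26–45; the product starts at position 2.
The forward primer is identical to the top strand over positions 2–11: TTTTACACCT.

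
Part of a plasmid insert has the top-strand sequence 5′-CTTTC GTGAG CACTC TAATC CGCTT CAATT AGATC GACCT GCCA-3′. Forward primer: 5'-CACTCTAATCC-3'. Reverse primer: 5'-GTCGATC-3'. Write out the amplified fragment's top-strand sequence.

5'-CACTCTAATCCGCTTCAATTAGATCGAC-3'

The forward primer matches the template at positions 11–21.
The reverse primer's reverse complement is GATCGAC, which matches the template at positions 32–38.
The product is the template from position 11 through 38 (28 bp).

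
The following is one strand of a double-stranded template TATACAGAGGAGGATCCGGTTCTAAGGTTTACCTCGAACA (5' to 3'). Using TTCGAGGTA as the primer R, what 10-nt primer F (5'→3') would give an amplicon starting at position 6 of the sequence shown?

The reverse primer's reverse complement TACCTCGAA matches the template at positions 30–38; the product starts at position 6.
The forward primer is identical to the top strand over positions 6–15: AGAGGAGGAT.

5'-AGAGGAGGAT-3'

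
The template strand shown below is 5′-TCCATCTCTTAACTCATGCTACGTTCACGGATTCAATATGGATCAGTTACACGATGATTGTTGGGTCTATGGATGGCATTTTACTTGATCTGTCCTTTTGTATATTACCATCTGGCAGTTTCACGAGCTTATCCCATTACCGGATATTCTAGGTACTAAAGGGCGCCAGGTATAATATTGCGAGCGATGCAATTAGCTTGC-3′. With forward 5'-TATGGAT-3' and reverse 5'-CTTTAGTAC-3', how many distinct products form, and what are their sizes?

The forward primer TATGGAT matches the top strand at positions 37–43, 68–74.
The reverse primer's reverse complement is GTACTAAAG, matching at positions 153–161.
Each forward site pairs with the reverse site to give a product ending at position 161: sizes 125, 94 bp.

Two products: 125 bp, 94 bp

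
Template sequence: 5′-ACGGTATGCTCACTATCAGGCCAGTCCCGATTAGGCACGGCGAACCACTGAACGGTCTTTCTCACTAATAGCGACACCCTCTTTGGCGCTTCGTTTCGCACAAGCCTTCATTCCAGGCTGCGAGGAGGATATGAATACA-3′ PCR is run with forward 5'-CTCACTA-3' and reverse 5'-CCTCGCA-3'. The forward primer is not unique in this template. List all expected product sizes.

117 bp, 65 bp

The forward primer CTCACTA matches the top strand at positions 9–15, 61–67.
The reverse primer's reverse complement is TGCGAGG, matching at positions 119–125.
Each forward site pairs with the reverse site to give a product ending at position 125: sizes 117, 65 bp.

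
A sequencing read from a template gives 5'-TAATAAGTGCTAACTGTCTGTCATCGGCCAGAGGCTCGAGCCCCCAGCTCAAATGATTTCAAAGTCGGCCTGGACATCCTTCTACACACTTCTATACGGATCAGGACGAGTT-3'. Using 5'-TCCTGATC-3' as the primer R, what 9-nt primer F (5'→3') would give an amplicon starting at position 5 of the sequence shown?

5'-AAGTGCTAA-3'

The reverse primer's reverse complement GATCAGGA matches the template at positions 99–106; the product starts at position 5.
The forward primer is identical to the top strand over positions 5–13: AAGTGCTAA.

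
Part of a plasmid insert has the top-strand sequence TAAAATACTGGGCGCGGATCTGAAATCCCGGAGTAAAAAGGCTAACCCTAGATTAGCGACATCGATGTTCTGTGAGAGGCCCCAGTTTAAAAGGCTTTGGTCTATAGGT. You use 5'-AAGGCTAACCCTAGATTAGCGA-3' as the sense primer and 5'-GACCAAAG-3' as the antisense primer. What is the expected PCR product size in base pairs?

65 bp

The forward primer matches the template at positions 38–59.
Taking the reverse complement of GACCAAAG gives CTTTGGTC, found at positions 95–102 on the template; the primer anneals here to the top strand with its 3' end pointing upstream.
Amplicon spans positions 38–102: 65 bp.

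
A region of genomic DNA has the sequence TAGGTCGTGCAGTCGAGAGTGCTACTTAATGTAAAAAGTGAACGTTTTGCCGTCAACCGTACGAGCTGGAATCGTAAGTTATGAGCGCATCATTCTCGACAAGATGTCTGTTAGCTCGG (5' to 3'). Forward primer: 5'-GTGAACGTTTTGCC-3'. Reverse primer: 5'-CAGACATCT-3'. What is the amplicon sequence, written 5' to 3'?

5'-GTGAACGTTTTGCCGTCAACCGTACGAGCTGGAATCGTAAGTTATGAGCGCATCATTCTCGACAAGATGTCTG-3'

Scanning the template, GTGAACGTTTTGCC occurs at positions 38–51; this primer anneals to the bottom strand there with its 3' end pointing downstream.
The reverse primer's reverse complement is AGATGTCTG, which matches the template at positions 102–110.
The product is the template from position 38 through 110 (73 bp).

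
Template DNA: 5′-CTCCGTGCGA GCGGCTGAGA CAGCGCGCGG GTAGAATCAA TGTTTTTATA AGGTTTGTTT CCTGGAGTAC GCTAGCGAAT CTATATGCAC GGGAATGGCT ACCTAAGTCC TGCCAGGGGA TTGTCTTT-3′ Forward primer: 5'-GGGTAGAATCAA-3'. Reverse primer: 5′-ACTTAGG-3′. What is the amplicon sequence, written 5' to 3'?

5'-GGGTAGAATCAATGTTTTTATAAGGTTTGTTTCCTGGAGTACGCTAGCGAATCTATATGCACGGGAATGGCTACCTAAGT-3'

The forward primer matches the template at positions 29–40.
Reverse complement of the reverse primer: CCTAAGT. This occurs on the top strand at positions 102–108.
The product is the template from position 29 through 108 (80 bp).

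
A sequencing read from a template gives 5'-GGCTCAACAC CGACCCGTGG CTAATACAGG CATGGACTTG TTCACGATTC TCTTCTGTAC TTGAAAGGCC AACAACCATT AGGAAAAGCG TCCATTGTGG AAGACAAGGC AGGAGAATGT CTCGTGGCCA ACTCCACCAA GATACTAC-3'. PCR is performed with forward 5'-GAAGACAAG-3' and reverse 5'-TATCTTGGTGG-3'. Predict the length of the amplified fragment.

Forward primer GAAGACAAG is found on the top strand at positions 100–108.
The reverse primer's reverse complement is CCACCAAGATA, which matches the template at positions 134–144.
Amplicon spans positions 100–144: 45 bp.

45 bp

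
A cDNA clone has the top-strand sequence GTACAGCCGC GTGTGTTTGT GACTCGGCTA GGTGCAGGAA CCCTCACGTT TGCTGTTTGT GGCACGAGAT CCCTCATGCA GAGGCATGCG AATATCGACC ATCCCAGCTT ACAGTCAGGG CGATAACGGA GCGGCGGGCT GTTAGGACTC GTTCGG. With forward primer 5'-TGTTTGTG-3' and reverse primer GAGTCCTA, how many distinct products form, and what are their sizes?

The forward primer TGTTTGTG matches the top strand at positions 14–21, 54–61.
The reverse primer's reverse complement is TAGGACTC, matching at positions 143–150.
Each forward site pairs with the reverse site to give a product ending at position 150: sizes 137, 97 bp.

Two products: 137 bp, 97 bp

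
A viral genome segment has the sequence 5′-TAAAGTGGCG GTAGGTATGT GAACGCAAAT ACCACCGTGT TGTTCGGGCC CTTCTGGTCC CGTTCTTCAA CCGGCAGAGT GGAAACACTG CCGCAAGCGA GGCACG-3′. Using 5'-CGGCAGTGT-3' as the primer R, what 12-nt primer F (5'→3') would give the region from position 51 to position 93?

5'-CTTCTGGTCCCG-3'

The reverse primer's reverse complement ACACTGCCG matches the template at positions 85–93; the product starts at position 51.
The forward primer is identical to the top strand over positions 51–62: CTTCTGGTCCCG.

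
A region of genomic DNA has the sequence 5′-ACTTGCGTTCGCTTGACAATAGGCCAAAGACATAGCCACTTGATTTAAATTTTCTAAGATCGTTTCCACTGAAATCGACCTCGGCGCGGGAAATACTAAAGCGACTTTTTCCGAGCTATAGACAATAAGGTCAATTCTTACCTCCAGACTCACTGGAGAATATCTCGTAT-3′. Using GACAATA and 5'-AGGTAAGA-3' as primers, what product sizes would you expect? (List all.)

129 bp, 23 bp

The forward primer GACAATA matches the top strand at positions 15–21, 121–127.
The reverse primer's reverse complement is TCTTACCT, matching at positions 136–143.
Each forward site pairs with the reverse site to give a product ending at position 143: sizes 129, 23 bp.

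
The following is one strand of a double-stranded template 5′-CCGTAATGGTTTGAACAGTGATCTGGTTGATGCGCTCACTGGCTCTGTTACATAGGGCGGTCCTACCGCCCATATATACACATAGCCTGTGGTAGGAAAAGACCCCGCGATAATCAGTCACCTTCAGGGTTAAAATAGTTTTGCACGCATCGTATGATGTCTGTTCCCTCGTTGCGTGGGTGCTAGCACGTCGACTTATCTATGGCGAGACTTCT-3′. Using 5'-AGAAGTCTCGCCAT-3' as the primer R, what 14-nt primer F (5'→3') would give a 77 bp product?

5'-TTTTGCACGCATCG-3'

The reverse primer's reverse complement ATGGCGAGACTTCT matches the template at positions 202–215, so the product ends at position 215.
A 77 bp product then starts at position 215 − 77 + 1 = 139.
The forward primer is identical to the top strand there: TTTTGCACGCATCG.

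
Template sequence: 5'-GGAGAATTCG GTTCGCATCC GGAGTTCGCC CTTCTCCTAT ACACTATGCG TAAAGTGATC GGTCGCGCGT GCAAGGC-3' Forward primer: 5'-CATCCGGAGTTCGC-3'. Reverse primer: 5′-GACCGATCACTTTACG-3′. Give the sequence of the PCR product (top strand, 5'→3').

Scanning the template, CATCCGGAGTTCGC occurs at positions 16–29; this primer anneals to the bottom strand there with its 3' end pointing downstream.
Taking the reverse complement of GACCGATCACTTTACG gives CGTAAAGTGATCGGTC, found at positions 49–64 on the template; the primer anneals here to the top strand with its 3' end pointing upstream.
The product is the template from position 16 through 64 (49 bp).

5'-CATCCGGAGTTCGCCCTTCTCCTATACACTATGCGTAAAGTGATCGGTC-3'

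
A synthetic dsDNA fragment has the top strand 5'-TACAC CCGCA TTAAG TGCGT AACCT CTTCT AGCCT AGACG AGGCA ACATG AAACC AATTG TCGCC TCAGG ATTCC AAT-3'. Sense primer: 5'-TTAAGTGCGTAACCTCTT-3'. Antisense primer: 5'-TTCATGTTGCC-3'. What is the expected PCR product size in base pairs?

The forward primer matches the template at positions 11–28.
Reverse complement of the reverse primer: GGCAACATGAA. This occurs on the top strand at positions 42–52.
Amplicon spans positions 11–52: 42 bp.

42 bp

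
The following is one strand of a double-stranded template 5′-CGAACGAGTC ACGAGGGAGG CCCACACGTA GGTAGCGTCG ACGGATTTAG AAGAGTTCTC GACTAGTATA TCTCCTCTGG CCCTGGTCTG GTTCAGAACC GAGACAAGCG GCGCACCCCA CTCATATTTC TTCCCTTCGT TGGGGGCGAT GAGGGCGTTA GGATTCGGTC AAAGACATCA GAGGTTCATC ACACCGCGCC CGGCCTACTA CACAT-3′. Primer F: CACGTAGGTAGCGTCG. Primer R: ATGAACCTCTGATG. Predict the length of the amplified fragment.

Scanning the template, CACGTAGGTAGCGTCG occurs at positions 25–40; this primer anneals to the bottom strand there with its 3' end pointing downstream.
Taking the reverse complement of ATGAACCTCTGATG gives CATCAGAGGTTCAT, found at positions 176–189 on the template; the primer anneals here to the top strand with its 3' end pointing upstream.
Amplicon spans positions 25–189: 165 bp.

165 bp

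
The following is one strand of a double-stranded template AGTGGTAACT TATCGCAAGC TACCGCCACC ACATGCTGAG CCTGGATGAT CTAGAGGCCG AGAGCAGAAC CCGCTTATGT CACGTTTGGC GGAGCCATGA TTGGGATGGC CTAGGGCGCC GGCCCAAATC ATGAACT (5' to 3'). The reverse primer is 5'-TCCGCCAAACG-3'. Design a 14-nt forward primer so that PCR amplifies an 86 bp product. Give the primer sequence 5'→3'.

5'-ACTTATCGCAAGCT-3'

The reverse primer's reverse complement CGTTTGGCGGA matches the template at positions 83–93, so the product ends at position 93.
An 86 bp product then starts at position 93 − 86 + 1 = 8.
The forward primer is identical to the top strand there: ACTTATCGCAAGCT.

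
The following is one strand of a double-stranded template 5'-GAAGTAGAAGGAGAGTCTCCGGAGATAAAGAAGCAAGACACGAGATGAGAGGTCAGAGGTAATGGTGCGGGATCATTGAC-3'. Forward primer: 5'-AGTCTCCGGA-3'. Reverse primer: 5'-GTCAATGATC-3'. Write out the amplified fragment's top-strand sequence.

Scanning the template, AGTCTCCGGA occurs at positions 14–23; this primer anneals to the bottom strand there with its 3' end pointing downstream.
Reverse complement of the reverse primer: GATCATTGAC. This occurs on the top strand at positions 71–80.
The product is the template from position 14 through 80 (67 bp).

5'-AGTCTCCGGAGATAAAGAAGCAAGACACGAGATGAGAGGTCAGAGGTAATGGTGCGGGATCATTGAC-3'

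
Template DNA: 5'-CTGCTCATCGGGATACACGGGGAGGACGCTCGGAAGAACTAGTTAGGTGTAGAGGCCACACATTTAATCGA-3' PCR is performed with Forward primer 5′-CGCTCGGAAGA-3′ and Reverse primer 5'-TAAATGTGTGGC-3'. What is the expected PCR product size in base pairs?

40 bp

Forward primer CGCTCGGAAGA is found on the top strand at positions 27–37.
Reverse complement of the reverse primer: GCCACACATTTA. This occurs on the top strand at positions 55–66.
Amplicon spans positions 27–66: 40 bp.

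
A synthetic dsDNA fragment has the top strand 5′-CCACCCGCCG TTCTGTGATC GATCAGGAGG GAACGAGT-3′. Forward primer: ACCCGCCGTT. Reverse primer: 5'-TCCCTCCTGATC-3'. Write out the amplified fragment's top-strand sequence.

Scanning the template, ACCCGCCGTT occurs at positions 3–12; this primer anneals to the bottom strand there with its 3' end pointing downstream.
Taking the reverse complement of TCCCTCCTGATC gives GATCAGGAGGGA, found at positions 21–32 on the template; the primer anneals here to the top strand with its 3' end pointing upstream.
The product is the template from position 3 through 32 (30 bp).

5'-ACCCGCCGTTCTGTGATCGATCAGGAGGGA-3'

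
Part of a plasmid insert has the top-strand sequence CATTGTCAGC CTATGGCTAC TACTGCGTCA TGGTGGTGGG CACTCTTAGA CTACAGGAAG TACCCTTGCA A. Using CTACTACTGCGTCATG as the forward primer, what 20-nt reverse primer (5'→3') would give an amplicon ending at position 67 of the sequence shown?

The forward primer binds at positions 17–32; the product's 3' end on the top strand is position 67.
The reverse primer anneals to the top strand over positions 48–67, i.e. to AGACTACAGGAAGTACCCTT.
Its sequence written 5'→3' is the reverse complement: AAGGGTACTTCCTGTAGTCT.

5'-AAGGGTACTTCCTGTAGTCT-3'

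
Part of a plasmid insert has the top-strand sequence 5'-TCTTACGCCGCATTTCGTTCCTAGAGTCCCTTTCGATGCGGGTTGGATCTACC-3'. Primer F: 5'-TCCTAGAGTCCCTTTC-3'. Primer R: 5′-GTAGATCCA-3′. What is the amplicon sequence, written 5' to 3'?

Scanning the template, TCCTAGAGTCCCTTTC occurs at positions 19–34; this primer anneals to the bottom strand there with its 3' end pointing downstream.
Taking the reverse complement of GTAGATCCA gives TGGATCTAC, found at positions 44–52 on the template; the primer anneals here to the top strand with its 3' end pointing upstream.
The product is the template from position 19 through 52 (34 bp).

5'-TCCTAGAGTCCCTTTCGATGCGGGTTGGATCTAC-3'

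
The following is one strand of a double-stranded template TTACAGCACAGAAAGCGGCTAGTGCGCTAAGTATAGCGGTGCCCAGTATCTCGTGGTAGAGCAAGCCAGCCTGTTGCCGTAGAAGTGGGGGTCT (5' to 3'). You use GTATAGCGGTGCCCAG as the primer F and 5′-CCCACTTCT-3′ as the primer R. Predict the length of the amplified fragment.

Forward primer GTATAGCGGTGCCCAG is found on the top strand at positions 31–46.
The reverse primer's reverse complement is AGAAGTGGG, which matches the template at positions 81–89.
The product runs from position 31 to position 89, so its length is 89 − 31 + 1 = 59 bp.

59 bp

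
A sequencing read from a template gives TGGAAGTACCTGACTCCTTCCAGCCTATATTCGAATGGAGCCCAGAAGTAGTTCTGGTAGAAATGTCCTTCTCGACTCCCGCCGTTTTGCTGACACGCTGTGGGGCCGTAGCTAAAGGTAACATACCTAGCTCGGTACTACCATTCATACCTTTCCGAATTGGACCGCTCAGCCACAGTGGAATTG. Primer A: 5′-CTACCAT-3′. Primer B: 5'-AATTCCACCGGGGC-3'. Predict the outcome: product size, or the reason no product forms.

No product — primer B has no binding site in the template.

Primer B (AATTCCACCGGGGC) does not match the top strand, and its reverse complement GCCCCGGTGGAATT does not match either.
With no annealing site for primer B, no amplification occurs.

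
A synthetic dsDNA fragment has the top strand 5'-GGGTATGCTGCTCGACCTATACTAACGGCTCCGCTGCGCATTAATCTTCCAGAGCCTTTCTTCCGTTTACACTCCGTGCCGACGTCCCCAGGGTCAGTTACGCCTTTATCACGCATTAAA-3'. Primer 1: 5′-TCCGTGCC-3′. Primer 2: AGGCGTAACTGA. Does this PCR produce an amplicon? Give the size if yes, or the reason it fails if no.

Primer 1 (TCCGTGCC) matches the top strand at positions 73–80; it acts as a forward primer.
Primer 2's reverse complement is TCAGTTACGCCT, matching the top strand at positions 94–105; it acts as a reverse primer.
The 3' ends face each other across positions 73–105, giving a 33 bp product.

Yes — a 33 bp product.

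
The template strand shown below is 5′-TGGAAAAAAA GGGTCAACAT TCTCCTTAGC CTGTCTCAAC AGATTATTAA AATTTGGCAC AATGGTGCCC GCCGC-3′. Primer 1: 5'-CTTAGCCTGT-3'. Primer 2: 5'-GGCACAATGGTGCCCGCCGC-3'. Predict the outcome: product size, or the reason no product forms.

Primer 1 (CTTAGCCTGT) matches the top strand at positions 25–34 (3' end points downstream).
Primer 2 (GGCACAATGGTGCCCGCCGC) also matches the top strand directly, at positions 56–75 — its reverse complement GCGGCGGGCACCATTGTGCC is not present.
Both primers anneal to the bottom strand with 3' ends pointing the same way, so neither can prime synthesis back toward the other.

No product — both primers anneal to the same strand and extend in the same direction.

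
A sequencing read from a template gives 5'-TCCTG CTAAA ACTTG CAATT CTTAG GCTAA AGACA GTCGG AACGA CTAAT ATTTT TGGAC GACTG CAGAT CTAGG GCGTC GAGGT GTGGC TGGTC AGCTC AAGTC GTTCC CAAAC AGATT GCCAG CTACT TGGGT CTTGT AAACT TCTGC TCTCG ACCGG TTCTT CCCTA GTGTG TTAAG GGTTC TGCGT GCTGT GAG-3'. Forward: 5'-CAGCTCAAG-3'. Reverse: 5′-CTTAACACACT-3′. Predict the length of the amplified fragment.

86 bp

The forward primer matches the template at positions 95–103.
Taking the reverse complement of CTTAACACACT gives AGTGTGTTAAG, found at positions 170–180 on the template; the primer anneals here to the top strand with its 3' end pointing upstream.
The product runs from position 95 to position 180, so its length is 180 − 95 + 1 = 86 bp.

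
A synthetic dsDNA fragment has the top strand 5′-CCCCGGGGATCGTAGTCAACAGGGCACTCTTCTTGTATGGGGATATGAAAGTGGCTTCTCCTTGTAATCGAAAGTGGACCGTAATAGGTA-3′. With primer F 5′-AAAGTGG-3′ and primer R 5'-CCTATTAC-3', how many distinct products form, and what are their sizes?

The forward primer AAAGTGG matches the top strand at positions 48–54, 71–77.
The reverse primer's reverse complement is GTAATAGG, matching at positions 81–88.
Each forward site pairs with the reverse site to give a product ending at position 88: sizes 41, 18 bp.

Two products: 41 bp, 18 bp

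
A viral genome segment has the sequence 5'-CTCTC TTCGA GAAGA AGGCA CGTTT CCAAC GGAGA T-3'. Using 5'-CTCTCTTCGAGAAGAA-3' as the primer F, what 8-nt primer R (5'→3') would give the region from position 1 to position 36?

5'-ATCTCCGT-3'

The product's 3' end on the top strand is position 36.
The reverse primer anneals to the top strand over positions 29–36, i.e. to ACGGAGAT.
Its sequence written 5'→3' is the reverse complement: ATCTCCGT.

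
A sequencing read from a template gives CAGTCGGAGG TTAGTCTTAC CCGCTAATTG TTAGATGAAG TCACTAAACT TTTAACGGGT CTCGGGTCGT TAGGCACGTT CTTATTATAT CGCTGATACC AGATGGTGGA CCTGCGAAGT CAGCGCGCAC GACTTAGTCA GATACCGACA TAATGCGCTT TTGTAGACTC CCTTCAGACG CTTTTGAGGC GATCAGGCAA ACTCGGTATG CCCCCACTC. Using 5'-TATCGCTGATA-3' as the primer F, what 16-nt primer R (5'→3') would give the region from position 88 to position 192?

The product's 3' end on the top strand is position 192.
The reverse primer anneals to the top strand over positions 177–192, i.e. to GACGCTTTTGAGGCGA.
Its sequence written 5'→3' is the reverse complement: TCGCCTCAAAAGCGTC.

5'-TCGCCTCAAAAGCGTC-3'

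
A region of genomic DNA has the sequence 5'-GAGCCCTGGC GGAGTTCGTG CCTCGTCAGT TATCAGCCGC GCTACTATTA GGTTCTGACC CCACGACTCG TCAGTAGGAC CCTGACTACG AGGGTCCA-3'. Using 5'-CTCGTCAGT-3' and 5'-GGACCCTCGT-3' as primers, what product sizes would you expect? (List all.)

76 bp, 31 bp

The forward primer CTCGTCAGT matches the top strand at positions 22–30, 67–75.
The reverse primer's reverse complement is ACGAGGGTCC, matching at positions 88–97.
Each forward site pairs with the reverse site to give a product ending at position 97: sizes 76, 31 bp.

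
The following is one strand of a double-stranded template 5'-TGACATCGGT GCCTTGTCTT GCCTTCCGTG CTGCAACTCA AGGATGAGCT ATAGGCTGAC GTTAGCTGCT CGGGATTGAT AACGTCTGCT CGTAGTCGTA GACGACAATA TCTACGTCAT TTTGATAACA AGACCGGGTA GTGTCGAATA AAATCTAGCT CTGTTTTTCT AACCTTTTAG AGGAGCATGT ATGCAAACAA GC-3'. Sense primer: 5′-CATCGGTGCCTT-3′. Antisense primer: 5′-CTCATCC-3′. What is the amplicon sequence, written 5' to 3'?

Forward primer CATCGGTGCCTT is found on the top strand at positions 4–15.
Reverse complement of the reverse primer: GGATGAG. This occurs on the top strand at positions 42–48.
The product is the template from position 4 through 48 (45 bp).

5'-CATCGGTGCCTTGTCTTGCCTTCCGTGCTGCAACTCAAGGATGAG-3'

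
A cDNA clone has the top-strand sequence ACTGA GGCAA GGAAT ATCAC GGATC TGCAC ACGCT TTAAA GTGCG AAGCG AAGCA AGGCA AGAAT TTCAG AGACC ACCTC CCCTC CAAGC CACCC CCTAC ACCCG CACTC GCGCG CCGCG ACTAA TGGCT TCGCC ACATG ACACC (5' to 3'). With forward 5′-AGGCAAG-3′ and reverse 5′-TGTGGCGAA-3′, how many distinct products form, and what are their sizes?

Two products: 134 bp, 83 bp

The forward primer AGGCAAG matches the top strand at positions 5–11, 56–62.
The reverse primer's reverse complement is TTCGCCACA, matching at positions 130–138.
Each forward site pairs with the reverse site to give a product ending at position 138: sizes 134, 83 bp.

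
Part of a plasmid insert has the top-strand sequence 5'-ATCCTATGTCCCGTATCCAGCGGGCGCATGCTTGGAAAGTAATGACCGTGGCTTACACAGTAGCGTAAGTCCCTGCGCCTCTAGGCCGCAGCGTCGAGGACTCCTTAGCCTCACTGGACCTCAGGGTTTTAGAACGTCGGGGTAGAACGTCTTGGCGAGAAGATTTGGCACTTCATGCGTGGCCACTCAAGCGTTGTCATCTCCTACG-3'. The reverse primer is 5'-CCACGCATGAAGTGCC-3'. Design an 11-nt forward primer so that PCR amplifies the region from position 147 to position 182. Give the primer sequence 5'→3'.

The reverse primer's reverse complement GGCACTTCATGCGTGG matches the template at positions 167–182; the product starts at position 147.
The forward primer is identical to the top strand over positions 147–157: ACGTCTTGGCG.

5'-ACGTCTTGGCG-3'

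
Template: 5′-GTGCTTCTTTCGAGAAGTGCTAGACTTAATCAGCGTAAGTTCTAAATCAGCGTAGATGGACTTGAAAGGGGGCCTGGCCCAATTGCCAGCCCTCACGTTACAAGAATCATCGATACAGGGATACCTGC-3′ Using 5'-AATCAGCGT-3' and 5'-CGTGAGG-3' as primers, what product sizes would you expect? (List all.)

70 bp, 53 bp

The forward primer AATCAGCGT matches the top strand at positions 28–36, 45–53.
The reverse primer's reverse complement is CCTCACG, matching at positions 91–97.
Each forward site pairs with the reverse site to give a product ending at position 97: sizes 70, 53 bp.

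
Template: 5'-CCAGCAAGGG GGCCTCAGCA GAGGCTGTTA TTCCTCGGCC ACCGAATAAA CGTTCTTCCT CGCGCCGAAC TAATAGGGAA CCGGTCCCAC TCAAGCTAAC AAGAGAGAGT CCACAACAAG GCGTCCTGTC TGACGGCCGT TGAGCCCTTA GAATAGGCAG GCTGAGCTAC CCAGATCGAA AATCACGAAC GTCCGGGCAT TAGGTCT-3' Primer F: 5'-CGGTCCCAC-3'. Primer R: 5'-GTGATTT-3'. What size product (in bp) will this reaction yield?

105 bp

Scanning the template, CGGTCCCAC occurs at positions 82–90; this primer anneals to the bottom strand there with its 3' end pointing downstream.
Reverse complement of the reverse primer: AAATCAC. This occurs on the top strand at positions 180–186.
The product runs from position 82 to position 186, so its length is 186 − 82 + 1 = 105 bp.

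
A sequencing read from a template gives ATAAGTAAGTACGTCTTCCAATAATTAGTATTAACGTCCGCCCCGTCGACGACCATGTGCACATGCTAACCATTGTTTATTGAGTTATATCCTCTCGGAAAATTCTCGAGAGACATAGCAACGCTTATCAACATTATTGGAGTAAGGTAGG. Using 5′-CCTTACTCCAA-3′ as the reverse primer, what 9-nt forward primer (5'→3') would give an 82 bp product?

5'-CTAACCATT-3'

The reverse primer's reverse complement TTGGAGTAAGG matches the template at positions 137–147, so the product ends at position 147.
An 82 bp product then starts at position 147 − 82 + 1 = 66.
The forward primer is identical to the top strand there: CTAACCATT.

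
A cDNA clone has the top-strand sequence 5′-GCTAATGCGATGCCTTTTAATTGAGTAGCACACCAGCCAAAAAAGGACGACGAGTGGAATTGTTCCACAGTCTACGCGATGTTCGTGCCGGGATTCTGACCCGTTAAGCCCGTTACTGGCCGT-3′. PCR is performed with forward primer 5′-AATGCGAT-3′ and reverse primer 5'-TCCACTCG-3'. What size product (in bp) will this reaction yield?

The forward primer matches the template at positions 4–11.
Taking the reverse complement of TCCACTCG gives CGAGTGGA, found at positions 51–58 on the template; the primer anneals here to the top strand with its 3' end pointing upstream.
The product runs from position 4 to position 58, so its length is 58 − 4 + 1 = 55 bp.

55 bp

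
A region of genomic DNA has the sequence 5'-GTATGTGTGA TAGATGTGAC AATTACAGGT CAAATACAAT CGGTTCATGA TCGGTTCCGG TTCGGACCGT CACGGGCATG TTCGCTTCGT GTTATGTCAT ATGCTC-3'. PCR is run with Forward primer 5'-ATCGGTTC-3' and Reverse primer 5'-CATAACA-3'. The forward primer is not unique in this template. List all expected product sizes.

58 bp, 47 bp

The forward primer ATCGGTTC matches the top strand at positions 39–46, 50–57.
The reverse primer's reverse complement is TGTTATG, matching at positions 90–96.
Each forward site pairs with the reverse site to give a product ending at position 96: sizes 58, 47 bp.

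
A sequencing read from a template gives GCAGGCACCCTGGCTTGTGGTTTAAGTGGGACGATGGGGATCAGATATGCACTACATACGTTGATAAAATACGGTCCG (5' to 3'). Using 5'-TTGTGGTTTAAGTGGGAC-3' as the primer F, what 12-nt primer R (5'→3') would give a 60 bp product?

5'-CCGTATTTTATC-3'

The forward primer binds at positions 15–32, so a 60 bp product ends at position 15 + 60 − 1 = 74.
The reverse primer anneals to the top strand over positions 63–74, i.e. to GATAAAATACGG.
Its sequence written 5'→3' is the reverse complement: CCGTATTTTATC.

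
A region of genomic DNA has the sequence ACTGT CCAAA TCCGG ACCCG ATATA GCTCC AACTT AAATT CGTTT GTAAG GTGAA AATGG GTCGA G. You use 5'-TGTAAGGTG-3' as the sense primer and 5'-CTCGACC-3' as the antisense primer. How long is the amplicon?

22 bp

Scanning the template, TGTAAGGTG occurs at positions 45–53; this primer anneals to the bottom strand there with its 3' end pointing downstream.
Reverse complement of the reverse primer: GGTCGAG. This occurs on the top strand at positions 60–66.
Amplicon spans positions 45–66: 22 bp.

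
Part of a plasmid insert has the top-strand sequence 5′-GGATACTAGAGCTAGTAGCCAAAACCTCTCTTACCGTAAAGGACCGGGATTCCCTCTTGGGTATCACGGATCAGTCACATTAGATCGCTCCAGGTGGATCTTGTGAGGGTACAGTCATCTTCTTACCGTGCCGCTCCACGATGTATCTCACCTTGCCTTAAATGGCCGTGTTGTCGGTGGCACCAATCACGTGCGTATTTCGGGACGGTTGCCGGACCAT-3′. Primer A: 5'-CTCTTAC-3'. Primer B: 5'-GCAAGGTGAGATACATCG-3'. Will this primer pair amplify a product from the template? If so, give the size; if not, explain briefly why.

Yes — a 129 bp product.

Primer A (CTCTTAC) matches the top strand at positions 28–34; it acts as a forward primer.
Primer B's reverse complement is CGATGTATCTCACCTTGC, matching the top strand at positions 139–156; it acts as a reverse primer.
The 3' ends face each other across positions 28–156, giving a 129 bp product.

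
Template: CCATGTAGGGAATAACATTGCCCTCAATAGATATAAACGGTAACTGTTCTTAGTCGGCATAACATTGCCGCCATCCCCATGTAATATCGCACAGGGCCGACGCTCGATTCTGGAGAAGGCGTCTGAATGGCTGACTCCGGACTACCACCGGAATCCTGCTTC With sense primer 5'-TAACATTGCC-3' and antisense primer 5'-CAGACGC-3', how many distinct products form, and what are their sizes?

Two products: 113 bp, 66 bp

The forward primer TAACATTGCC matches the top strand at positions 13–22, 60–69.
The reverse primer's reverse complement is GCGTCTG, matching at positions 119–125.
Each forward site pairs with the reverse site to give a product ending at position 125: sizes 113, 66 bp.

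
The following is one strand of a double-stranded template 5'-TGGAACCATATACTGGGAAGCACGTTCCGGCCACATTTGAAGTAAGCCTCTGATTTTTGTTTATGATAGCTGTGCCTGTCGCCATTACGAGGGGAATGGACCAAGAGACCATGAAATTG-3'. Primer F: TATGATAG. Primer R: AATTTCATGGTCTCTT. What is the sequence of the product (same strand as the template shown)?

Forward primer TATGATAG is found on the top strand at positions 62–69.
Taking the reverse complement of AATTTCATGGTCTCTT gives AAGAGACCATGAAATT, found at positions 103–118 on the template; the primer anneals here to the top strand with its 3' end pointing upstream.
The product is the template from position 62 through 118 (57 bp).

5'-TATGATAGCTGTGCCTGTCGCCATTACGAGGGGAATGGACCAAGAGACCATGAAATT-3'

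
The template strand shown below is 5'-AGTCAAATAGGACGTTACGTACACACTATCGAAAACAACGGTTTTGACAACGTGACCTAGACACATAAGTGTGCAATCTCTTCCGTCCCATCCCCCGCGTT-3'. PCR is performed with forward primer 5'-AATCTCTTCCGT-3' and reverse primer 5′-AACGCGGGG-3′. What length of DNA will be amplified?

27 bp

Forward primer AATCTCTTCCGT is found on the top strand at positions 75–86.
The reverse primer's reverse complement is CCCCGCGTT, which matches the template at positions 93–101.
The product runs from position 75 to position 101, so its length is 101 − 75 + 1 = 27 bp.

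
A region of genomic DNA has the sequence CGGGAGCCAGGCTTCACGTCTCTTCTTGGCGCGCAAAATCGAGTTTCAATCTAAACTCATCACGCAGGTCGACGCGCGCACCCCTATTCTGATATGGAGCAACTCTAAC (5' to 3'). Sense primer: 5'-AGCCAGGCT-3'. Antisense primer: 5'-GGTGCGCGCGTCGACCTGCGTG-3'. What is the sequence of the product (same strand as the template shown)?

Scanning the template, AGCCAGGCT occurs at positions 5–13; this primer anneals to the bottom strand there with its 3' end pointing downstream.
Taking the reverse complement of GGTGCGCGCGTCGACCTGCGTG gives CACGCAGGTCGACGCGCGCACC, found at positions 61–82 on the template; the primer anneals here to the top strand with its 3' end pointing upstream.
The product is the template from position 5 through 82 (78 bp).

5'-AGCCAGGCTTCACGTCTCTTCTTGGCGCGCAAAATCGAGTTTCAATCTAAACTCATCACGCAGGTCGACGCGCGCACC-3'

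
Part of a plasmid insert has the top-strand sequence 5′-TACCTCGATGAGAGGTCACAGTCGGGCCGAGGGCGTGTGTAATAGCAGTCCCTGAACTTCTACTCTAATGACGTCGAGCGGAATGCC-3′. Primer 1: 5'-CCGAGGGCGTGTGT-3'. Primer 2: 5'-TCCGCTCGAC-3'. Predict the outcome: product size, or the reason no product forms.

Yes — a 56 bp product.

Primer 1 (CCGAGGGCGTGTGT) matches the top strand at positions 27–40; it acts as a forward primer.
Primer 2's reverse complement is GTCGAGCGGA, matching the top strand at positions 73–82; it acts as a reverse primer.
The 3' ends face each other across positions 27–82, giving a 56 bp product.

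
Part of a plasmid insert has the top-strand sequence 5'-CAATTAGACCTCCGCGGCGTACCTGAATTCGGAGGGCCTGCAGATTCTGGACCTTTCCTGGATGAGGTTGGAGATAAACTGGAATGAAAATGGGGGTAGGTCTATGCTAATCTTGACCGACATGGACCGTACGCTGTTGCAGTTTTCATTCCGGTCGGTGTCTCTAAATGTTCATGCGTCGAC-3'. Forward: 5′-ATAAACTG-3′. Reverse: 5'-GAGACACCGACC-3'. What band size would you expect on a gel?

91 bp

The forward primer matches the template at positions 74–81.
Taking the reverse complement of GAGACACCGACC gives GGTCGGTGTCTC, found at positions 153–164 on the template; the primer anneals here to the top strand with its 3' end pointing upstream.
The product runs from position 74 to position 164, so its length is 164 − 74 + 1 = 91 bp.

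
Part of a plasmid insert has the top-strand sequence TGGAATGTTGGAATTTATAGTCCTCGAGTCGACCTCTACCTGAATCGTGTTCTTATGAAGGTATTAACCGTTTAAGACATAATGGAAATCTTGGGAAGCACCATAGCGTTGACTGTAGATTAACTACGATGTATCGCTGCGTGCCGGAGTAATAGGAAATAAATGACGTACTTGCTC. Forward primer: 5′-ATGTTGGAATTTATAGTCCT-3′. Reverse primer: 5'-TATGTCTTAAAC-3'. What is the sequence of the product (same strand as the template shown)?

Scanning the template, ATGTTGGAATTTATAGTCCT occurs at positions 5–24; this primer anneals to the bottom strand there with its 3' end pointing downstream.
Taking the reverse complement of TATGTCTTAAAC gives GTTTAAGACATA, found at positions 70–81 on the template; the primer anneals here to the top strand with its 3' end pointing upstream.
The product is the template from position 5 through 81 (77 bp).

5'-ATGTTGGAATTTATAGTCCTCGAGTCGACCTCTACCTGAATCGTGTTCTTATGAAGGTATTAACCGTTTAAGACATA-3'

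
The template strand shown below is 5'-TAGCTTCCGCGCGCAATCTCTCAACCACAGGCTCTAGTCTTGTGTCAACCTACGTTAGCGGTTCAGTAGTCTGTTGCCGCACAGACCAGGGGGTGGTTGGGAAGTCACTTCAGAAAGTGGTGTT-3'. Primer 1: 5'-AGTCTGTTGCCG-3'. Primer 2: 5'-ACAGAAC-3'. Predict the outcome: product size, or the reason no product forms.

No product — primer 2 has no binding site in the template.

Primer 2 (ACAGAAC) does not match the top strand, and its reverse complement GTTCTGT does not match either.
With no annealing site for primer 2, no amplification occurs.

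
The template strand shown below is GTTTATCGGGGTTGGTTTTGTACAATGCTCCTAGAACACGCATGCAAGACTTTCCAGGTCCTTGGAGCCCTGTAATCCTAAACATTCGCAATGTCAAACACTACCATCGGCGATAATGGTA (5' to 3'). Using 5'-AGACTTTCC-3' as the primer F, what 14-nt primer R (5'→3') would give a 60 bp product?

5'-TGGTAGTGTTTGAC-3'

The forward primer binds at positions 47–55, so a 60 bp product ends at position 47 + 60 − 1 = 106.
The reverse primer anneals to the top strand over positions 93–106, i.e. to GTCAAACACTACCA.
Its sequence written 5'→3' is the reverse complement: TGGTAGTGTTTGAC.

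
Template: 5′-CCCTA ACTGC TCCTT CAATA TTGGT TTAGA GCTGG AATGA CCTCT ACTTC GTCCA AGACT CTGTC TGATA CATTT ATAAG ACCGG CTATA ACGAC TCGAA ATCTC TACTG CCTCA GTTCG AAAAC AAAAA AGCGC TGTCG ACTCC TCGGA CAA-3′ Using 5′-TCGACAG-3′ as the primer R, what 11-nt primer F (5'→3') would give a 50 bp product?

5'-CGACTCGAAAT-3'

The reverse primer's reverse complement CTGTCGA matches the template at positions 135–141, so the product ends at position 141.
A 50 bp product then starts at position 141 − 50 + 1 = 92.
The forward primer is identical to the top strand there: CGACTCGAAAT.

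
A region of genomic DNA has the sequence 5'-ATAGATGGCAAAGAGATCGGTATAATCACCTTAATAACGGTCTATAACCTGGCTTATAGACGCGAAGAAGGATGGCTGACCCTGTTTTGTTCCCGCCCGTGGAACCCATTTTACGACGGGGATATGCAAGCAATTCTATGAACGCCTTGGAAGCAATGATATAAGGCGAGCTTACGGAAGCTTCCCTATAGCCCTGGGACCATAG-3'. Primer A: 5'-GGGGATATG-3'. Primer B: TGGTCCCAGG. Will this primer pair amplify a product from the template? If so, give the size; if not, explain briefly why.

Yes — an 85 bp product.

Primer A (GGGGATATG) matches the top strand at positions 118–126; it acts as a forward primer.
Primer B's reverse complement is CCTGGGACCA, matching the top strand at positions 193–202; it acts as a reverse primer.
The 3' ends face each other across positions 118–202, giving an 85 bp product.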